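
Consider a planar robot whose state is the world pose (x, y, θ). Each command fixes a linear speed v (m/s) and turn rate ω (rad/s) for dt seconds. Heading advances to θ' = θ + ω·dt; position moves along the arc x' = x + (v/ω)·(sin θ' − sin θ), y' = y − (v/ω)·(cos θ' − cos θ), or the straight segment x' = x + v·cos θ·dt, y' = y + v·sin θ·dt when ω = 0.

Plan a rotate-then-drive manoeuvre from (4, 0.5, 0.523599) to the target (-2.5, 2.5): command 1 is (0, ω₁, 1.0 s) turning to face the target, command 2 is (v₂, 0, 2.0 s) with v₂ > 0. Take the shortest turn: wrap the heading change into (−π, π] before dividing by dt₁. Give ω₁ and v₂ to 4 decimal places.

heading to target = atan2(2.5−0.5, -2.5−4) = 2.8431
Δθ = wrap(2.8431 − 0.5236) = 2.3195; ω₁ = Δθ/dt₁ = 2.3195
distance = √((-2.5−4)² + (2.5−0.5)²) = 6.8007; v₂ = distance/dt₂ = 3.4004

ω₁ = 2.3195, v₂ = 3.4004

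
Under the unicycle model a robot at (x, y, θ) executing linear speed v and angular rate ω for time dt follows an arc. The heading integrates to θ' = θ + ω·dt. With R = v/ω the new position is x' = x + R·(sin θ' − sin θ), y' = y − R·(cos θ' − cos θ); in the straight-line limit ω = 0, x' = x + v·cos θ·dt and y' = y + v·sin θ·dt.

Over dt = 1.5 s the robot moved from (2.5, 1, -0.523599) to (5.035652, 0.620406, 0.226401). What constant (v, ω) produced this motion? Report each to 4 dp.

Δθ = 0.226401 − -0.523599 = 0.750000
ω = Δθ/dt = 0.750000/1.5 = 0.5000
R = Δx/(sin θ' − sin θ) = 3.5000
v = R·ω = 3.5000·0.5000 = 1.7500

v = 1.7500, ω = 0.5000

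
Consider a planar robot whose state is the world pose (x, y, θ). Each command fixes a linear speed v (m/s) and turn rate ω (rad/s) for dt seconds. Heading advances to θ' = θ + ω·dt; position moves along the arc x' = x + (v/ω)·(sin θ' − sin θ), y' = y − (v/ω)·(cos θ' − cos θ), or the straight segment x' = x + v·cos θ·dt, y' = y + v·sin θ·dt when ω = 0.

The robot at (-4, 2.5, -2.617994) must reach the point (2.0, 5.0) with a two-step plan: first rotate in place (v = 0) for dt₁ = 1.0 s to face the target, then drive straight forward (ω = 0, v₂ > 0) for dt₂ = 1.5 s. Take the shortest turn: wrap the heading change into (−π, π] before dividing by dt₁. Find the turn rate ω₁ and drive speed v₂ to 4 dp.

heading to target = atan2(5−2.5, 2−-4) = 0.3948
Δθ = wrap(0.3948 − -2.6180) = 3.0128; ω₁ = Δθ/dt₁ = 3.0128
distance = √((2−-4)² + (5−2.5)²) = 6.5000; v₂ = distance/dt₂ = 4.3333

ω₁ = 3.0128, v₂ = 4.3333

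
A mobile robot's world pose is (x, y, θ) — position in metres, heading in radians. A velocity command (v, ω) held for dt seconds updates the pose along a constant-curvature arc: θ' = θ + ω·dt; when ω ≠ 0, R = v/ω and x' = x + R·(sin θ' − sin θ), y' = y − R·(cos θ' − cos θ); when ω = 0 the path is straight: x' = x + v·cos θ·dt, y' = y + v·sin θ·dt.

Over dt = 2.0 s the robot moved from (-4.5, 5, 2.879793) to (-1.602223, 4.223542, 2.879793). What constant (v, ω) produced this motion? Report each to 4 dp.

v = -1.5000, ω = 0.0000

Δθ = 2.879793 − 2.879793 = 0.000000
ω = Δθ/dt = 0.000000/2.0 = 0.0000
ω = 0 → v = (Δx·cos θ + Δy·sin θ)/dt = -1.5000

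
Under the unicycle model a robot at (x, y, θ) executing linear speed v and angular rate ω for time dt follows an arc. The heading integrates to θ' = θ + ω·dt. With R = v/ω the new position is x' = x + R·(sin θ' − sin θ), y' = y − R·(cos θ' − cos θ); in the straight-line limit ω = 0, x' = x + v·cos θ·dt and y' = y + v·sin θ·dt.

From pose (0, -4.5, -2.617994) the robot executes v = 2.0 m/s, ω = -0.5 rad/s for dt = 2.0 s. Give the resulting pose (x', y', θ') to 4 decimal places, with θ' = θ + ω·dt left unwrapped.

(-3.8343, -4.5905, -3.6180)

θ' = -2.6180 + -0.5·2.0 = -3.6180
R = v/ω = 2.0/-0.5 = -4.0000
x' = 0 + -4.0000·(sin -3.6180 − sin -2.6180) = -3.8343
y' = -4.5 − -4.0000·(cos -3.6180 − cos -2.6180) = -4.5905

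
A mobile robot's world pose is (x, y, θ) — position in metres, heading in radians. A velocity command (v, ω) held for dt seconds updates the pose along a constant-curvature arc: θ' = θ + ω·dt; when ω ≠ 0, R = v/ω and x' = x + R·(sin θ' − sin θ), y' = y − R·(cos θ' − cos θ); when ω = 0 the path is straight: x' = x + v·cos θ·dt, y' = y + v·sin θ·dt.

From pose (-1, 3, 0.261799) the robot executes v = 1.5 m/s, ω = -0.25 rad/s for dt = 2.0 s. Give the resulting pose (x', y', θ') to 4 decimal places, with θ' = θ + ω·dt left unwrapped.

(1.9686, 3.0350, -0.2382)

θ' = 0.2618 + -0.25·2.0 = -0.2382
R = v/ω = 1.5/-0.25 = -6.0000
x' = -1 + -6.0000·(sin -0.2382 − sin 0.2618) = 1.9686
y' = 3 − -6.0000·(cos -0.2382 − cos 0.2618) = 3.0350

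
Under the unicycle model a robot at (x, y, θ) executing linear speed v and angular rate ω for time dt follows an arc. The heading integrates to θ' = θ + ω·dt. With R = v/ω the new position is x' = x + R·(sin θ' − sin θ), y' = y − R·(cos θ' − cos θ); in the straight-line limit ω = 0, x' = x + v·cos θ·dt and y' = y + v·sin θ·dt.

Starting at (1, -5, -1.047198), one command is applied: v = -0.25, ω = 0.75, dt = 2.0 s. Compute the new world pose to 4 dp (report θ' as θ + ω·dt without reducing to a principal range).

(0.5655, -4.8669, 0.4528)

θ' = -1.0472 + 0.75·2.0 = 0.4528
R = v/ω = -0.25/0.75 = -0.3333
x' = 1 + -0.3333·(sin 0.4528 − sin -1.0472) = 0.5655
y' = -5 − -0.3333·(cos 0.4528 − cos -1.0472) = -4.8669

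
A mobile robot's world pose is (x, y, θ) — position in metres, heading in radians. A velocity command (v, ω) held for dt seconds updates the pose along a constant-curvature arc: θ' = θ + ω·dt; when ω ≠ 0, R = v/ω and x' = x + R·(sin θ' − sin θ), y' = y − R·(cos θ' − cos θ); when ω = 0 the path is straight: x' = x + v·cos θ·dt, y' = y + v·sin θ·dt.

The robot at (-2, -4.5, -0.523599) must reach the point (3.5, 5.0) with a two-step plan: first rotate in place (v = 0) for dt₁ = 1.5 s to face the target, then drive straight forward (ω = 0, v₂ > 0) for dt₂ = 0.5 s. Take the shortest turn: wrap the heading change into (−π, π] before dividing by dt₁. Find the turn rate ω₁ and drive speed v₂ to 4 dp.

ω₁ = 1.0464, v₂ = 21.9545

heading to target = atan2(5−-4.5, 3.5−-2) = 1.0460
Δθ = wrap(1.0460 − -0.5236) = 1.5696; ω₁ = Δθ/dt₁ = 1.0464
distance = √((3.5−-2)² + (5−-4.5)²) = 10.9772; v₂ = distance/dt₂ = 21.9545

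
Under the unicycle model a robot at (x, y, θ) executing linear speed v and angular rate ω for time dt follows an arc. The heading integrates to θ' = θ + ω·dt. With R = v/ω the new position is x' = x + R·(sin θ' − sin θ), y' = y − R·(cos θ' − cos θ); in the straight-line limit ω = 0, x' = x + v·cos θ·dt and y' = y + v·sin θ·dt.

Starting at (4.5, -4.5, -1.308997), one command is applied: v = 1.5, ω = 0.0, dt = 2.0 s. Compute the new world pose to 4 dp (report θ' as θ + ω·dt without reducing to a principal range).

θ' = -1.3090 + 0.0·2.0 = -1.3090
ω = 0 → straight: x' = 4.5 + 1.5·cos(-1.3090)·2.0 = 5.2765
y' = -4.5 + 1.5·sin(-1.3090)·2.0 = -7.3978

(5.2765, -7.3978, -1.3090)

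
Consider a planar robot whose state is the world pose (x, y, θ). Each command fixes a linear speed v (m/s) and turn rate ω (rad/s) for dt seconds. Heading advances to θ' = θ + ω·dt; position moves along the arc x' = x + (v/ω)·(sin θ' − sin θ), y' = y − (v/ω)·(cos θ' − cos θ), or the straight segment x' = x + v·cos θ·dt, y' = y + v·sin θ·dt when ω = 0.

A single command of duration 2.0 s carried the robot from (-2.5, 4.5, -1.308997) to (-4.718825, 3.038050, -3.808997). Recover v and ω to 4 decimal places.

v = 1.7500, ω = -1.2500

Δθ = -3.808997 − -1.308997 = -2.500000
ω = Δθ/dt = -2.500000/2.0 = -1.2500
R = Δx/(sin θ' − sin θ) = -1.4000
v = R·ω = -1.4000·-1.2500 = 1.7500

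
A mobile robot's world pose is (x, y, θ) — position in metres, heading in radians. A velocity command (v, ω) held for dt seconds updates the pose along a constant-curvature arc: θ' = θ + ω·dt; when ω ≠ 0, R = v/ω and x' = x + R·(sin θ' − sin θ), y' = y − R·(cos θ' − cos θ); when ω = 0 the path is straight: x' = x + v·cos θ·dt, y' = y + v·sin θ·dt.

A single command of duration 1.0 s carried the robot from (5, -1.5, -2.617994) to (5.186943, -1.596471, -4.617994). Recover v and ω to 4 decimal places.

v = -0.2500, ω = -2.0000

Δθ = -4.617994 − -2.617994 = -2.000000
ω = Δθ/dt = -2.000000/1.0 = -2.0000
R = Δx/(sin θ' − sin θ) = 0.1250
v = R·ω = 0.1250·-2.0000 = -0.2500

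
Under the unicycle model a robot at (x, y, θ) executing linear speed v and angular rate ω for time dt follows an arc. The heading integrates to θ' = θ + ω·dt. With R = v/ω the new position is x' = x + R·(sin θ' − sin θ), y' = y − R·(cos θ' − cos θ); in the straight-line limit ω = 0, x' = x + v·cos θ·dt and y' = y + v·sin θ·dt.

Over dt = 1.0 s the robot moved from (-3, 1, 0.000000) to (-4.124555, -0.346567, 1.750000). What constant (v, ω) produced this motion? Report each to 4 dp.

Δθ = 1.750000 − 0.000000 = 1.750000
ω = Δθ/dt = 1.750000/1.0 = 1.7500
R = −Δy/(cos θ' − cos θ) = -1.1429
v = R·ω = -1.1429·1.7500 = -2.0000

v = -2.0000, ω = 1.7500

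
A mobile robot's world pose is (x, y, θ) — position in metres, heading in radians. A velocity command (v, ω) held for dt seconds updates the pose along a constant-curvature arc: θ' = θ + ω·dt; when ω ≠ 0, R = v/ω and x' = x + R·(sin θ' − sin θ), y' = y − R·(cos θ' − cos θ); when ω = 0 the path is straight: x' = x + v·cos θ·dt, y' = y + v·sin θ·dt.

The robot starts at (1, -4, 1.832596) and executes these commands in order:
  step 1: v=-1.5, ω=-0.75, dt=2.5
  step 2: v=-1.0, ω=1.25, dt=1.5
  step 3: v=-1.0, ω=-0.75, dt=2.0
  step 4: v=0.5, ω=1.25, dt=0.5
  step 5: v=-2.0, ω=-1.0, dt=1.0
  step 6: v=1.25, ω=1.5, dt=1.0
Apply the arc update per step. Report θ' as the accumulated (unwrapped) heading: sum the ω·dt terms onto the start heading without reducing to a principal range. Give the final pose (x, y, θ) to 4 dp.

(-3.3364, -9.0884, 1.4576)

step 1: θ'=-0.0424 (R=2.0000) → pose (-1.0166, -6.5158, -0.0424)
step 2: θ'=1.8326 (R=-0.8000) → pose (-1.8233, -7.5222, 1.8326)
step 3: θ'=0.3326 (R=1.3333) → pose (-2.6759, -9.1275, 0.3326)
step 4: θ'=0.9576 (R=0.4000) → pose (-2.4793, -8.9796, 0.9576)
step 5: θ'=-0.0424 (R=2.0000) → pose (-4.1997, -9.8269, -0.0424)
step 6: θ'=1.4576 (R=0.8333) → pose (-3.3364, -9.0884, 1.4576)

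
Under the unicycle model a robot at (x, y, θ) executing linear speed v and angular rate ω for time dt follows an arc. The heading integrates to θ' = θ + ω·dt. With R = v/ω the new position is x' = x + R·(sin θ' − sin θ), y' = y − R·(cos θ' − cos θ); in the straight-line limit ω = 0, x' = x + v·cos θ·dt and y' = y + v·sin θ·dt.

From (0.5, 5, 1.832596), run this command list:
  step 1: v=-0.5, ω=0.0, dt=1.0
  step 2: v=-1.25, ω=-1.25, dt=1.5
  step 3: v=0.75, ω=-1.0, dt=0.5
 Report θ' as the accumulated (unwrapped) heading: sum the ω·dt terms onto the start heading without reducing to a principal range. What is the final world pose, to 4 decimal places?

(-0.0236, 3.1521, -0.5424)

step 1: θ'=1.8326 (straight) → pose (0.6294, 4.5170, 1.8326)
step 2: θ'=-0.0424 (R=1.0000) → pose (-0.3789, 3.2591, -0.0424)
step 3: θ'=-0.5424 (R=-0.7500) → pose (-0.0236, 3.1521, -0.5424)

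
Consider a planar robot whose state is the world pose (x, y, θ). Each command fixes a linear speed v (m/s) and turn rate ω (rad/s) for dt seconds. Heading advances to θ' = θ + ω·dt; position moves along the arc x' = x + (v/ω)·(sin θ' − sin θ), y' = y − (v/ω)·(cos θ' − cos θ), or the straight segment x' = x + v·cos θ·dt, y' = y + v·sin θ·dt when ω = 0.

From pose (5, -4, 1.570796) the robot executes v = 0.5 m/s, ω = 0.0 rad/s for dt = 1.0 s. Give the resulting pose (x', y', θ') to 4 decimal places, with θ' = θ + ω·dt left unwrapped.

(5.0000, -3.5000, 1.5708)

θ' = 1.5708 + 0.0·1.0 = 1.5708
ω = 0 → straight: x' = 5 + 0.5·cos(1.5708)·1.0 = 5.0000
y' = -4 + 0.5·sin(1.5708)·1.0 = -3.5000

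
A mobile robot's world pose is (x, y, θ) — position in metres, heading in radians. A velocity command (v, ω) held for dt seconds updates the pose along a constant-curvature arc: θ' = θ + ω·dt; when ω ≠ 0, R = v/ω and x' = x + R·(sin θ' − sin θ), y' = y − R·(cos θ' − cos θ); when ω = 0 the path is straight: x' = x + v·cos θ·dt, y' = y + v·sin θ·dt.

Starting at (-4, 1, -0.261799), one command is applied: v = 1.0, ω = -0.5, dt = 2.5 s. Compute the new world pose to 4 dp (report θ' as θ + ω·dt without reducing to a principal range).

θ' = -0.2618 + -0.5·2.5 = -1.5118
R = v/ω = 1.0/-0.5 = -2.0000
x' = -4 + -2.0000·(sin -1.5118 − sin -0.2618) = -2.5211
y' = 1 − -2.0000·(cos -1.5118 − cos -0.2618) = -0.8139

(-2.5211, -0.8139, -1.5118)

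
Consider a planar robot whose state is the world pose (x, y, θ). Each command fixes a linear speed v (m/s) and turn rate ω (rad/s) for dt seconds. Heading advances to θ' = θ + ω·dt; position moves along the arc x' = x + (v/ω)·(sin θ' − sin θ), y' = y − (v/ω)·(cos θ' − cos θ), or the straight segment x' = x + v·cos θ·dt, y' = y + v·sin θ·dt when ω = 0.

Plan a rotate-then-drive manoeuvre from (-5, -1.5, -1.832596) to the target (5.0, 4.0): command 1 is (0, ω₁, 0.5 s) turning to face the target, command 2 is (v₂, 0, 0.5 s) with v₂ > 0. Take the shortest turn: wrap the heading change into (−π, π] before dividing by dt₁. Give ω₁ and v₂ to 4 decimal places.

heading to target = atan2(4−-1.5, 5−-5) = 0.5028
Δθ = wrap(0.5028 − -1.8326) = 2.3354; ω₁ = Δθ/dt₁ = 4.6709
distance = √((5−-5)² + (4−-1.5)²) = 11.4127; v₂ = distance/dt₂ = 22.8254

ω₁ = 4.6709, v₂ = 22.8254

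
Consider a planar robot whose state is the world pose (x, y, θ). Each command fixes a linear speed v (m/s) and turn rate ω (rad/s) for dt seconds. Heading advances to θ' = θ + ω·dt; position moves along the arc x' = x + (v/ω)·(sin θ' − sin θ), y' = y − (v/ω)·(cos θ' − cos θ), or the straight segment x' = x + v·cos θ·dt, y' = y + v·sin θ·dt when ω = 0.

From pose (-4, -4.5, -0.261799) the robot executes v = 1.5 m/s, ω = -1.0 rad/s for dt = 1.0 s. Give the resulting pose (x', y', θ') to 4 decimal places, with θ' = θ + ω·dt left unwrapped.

(-2.9593, -5.4927, -1.2618)

θ' = -0.2618 + -1.0·1.0 = -1.2618
R = v/ω = 1.5/-1.0 = -1.5000
x' = -4 + -1.5000·(sin -1.2618 − sin -0.2618) = -2.9593
y' = -4.5 − -1.5000·(cos -1.2618 − cos -0.2618) = -5.4927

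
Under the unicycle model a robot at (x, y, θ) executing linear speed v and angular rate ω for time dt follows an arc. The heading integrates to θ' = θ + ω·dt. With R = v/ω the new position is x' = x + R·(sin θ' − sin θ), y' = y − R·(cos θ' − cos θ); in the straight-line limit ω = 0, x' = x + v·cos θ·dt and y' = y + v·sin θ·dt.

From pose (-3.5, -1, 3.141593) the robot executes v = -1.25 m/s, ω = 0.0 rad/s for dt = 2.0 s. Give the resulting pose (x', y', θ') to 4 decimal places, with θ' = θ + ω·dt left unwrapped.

θ' = 3.1416 + 0.0·2.0 = 3.1416
ω = 0 → straight: x' = -3.5 + -1.25·cos(3.1416)·2.0 = -1.0000
y' = -1 + -1.25·sin(3.1416)·2.0 = -1.0000

(-1.0000, -1.0000, 3.1416)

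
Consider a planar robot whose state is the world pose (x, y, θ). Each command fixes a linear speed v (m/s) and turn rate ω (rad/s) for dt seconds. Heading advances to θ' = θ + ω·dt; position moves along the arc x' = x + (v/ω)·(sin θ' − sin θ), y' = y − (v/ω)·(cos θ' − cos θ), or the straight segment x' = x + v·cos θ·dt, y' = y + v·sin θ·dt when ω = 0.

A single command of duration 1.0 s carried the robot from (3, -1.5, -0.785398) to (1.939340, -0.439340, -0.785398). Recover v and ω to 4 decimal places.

Δθ = -0.785398 − -0.785398 = 0.000000
ω = Δθ/dt = 0.000000/1.0 = 0.0000
ω = 0 → v = (Δx·cos θ + Δy·sin θ)/dt = -1.5000

v = -1.5000, ω = 0.0000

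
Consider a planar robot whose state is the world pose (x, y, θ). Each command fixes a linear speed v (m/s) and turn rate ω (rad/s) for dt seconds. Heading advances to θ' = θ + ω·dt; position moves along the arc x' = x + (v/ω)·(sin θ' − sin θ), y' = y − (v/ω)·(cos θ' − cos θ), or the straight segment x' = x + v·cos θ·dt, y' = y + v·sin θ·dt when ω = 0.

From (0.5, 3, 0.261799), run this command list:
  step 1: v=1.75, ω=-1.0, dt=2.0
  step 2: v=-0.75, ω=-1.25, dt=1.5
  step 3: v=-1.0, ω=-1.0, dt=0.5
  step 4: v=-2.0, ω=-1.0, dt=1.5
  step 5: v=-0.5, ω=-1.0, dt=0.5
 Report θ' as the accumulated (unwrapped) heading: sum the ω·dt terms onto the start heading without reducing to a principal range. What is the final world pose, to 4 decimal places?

step 1: θ'=-1.7382 (R=-1.7500) → pose (2.6785, 1.0180, -1.7382)
step 2: θ'=-3.6132 (R=0.6000) → pose (3.5427, 1.4526, -3.6132)
step 3: θ'=-4.1132 (R=1.0000) → pose (3.9141, 1.1257, -4.1132)
step 4: θ'=-5.6132 (R=2.0000) → pose (3.5045, -1.5699, -5.6132)
step 5: θ'=-6.1132 (R=0.5000) → pose (3.2786, -1.6708, -6.1132)

(3.2786, -1.6708, -6.1132)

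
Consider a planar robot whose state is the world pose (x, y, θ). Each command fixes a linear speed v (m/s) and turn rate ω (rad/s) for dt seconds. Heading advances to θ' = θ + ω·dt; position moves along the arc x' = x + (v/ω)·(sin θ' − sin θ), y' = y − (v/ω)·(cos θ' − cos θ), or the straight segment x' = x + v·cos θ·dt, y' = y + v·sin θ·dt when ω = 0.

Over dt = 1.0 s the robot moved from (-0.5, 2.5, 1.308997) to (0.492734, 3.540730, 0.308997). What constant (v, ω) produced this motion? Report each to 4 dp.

v = 1.5000, ω = -1.0000

Δθ = 0.308997 − 1.308997 = -1.000000
ω = Δθ/dt = -1.000000/1.0 = -1.0000
R = −Δy/(cos θ' − cos θ) = -1.5000
v = R·ω = -1.5000·-1.0000 = 1.5000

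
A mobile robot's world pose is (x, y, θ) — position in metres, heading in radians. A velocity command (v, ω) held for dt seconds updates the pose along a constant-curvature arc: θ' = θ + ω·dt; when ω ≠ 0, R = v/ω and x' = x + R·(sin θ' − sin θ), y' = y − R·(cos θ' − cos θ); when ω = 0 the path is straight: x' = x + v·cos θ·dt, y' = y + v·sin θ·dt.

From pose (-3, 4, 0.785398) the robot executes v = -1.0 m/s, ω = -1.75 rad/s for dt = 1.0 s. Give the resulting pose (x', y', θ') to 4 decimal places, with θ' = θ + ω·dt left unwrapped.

(-3.8737, 4.0785, -0.9646)

θ' = 0.7854 + -1.75·1.0 = -0.9646
R = v/ω = -1.0/-1.75 = 0.5714
x' = -3 + 0.5714·(sin -0.9646 − sin 0.7854) = -3.8737
y' = 4 − 0.5714·(cos -0.9646 − cos 0.7854) = 4.0785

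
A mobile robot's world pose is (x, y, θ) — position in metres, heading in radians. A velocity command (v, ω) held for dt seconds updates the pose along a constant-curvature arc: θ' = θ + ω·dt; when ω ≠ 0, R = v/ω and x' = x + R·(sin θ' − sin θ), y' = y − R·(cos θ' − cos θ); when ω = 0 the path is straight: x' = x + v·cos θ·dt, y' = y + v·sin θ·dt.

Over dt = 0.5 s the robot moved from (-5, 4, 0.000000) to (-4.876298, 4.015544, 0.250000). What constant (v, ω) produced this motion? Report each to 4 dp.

v = 0.2500, ω = 0.5000

Δθ = 0.250000 − 0.000000 = 0.250000
ω = Δθ/dt = 0.250000/0.5 = 0.5000
R = Δx/(sin θ' − sin θ) = 0.5000
v = R·ω = 0.5000·0.5000 = 0.2500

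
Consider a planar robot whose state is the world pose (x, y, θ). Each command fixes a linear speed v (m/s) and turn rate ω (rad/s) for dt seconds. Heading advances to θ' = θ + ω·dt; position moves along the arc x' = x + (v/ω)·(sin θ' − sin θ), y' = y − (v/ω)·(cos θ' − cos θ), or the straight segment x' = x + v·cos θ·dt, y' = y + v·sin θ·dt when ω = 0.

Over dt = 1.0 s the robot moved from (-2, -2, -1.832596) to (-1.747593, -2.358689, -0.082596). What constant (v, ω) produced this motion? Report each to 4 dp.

v = 0.5000, ω = 1.7500

Δθ = -0.082596 − -1.832596 = 1.750000
ω = Δθ/dt = 1.750000/1.0 = 1.7500
R = −Δy/(cos θ' − cos θ) = 0.2857
v = R·ω = 0.2857·1.7500 = 0.5000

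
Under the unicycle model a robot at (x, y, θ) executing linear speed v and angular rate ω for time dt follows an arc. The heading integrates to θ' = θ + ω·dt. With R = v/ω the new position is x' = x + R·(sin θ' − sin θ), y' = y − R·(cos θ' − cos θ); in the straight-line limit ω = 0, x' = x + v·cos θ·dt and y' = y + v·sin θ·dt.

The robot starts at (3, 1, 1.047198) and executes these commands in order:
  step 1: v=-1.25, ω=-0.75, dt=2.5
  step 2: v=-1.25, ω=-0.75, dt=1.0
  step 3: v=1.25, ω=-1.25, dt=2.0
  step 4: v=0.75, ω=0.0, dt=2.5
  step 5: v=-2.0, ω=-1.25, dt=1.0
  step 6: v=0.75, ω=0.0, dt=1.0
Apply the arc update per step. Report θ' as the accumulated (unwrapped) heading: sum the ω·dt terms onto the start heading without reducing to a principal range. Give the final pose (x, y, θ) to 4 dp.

(-2.5760, 1.5093, -5.3278)

step 1: θ'=-0.8278 (R=1.6667) → pose (0.3292, 0.7058, -0.8278)
step 2: θ'=-1.5778 (R=1.6667) → pose (-0.1100, 1.8450, -1.5778)
step 3: θ'=-4.0778 (R=-1.0000) → pose (-1.9153, 1.2592, -4.0778)
step 4: θ'=-4.0778 (straight) → pose (-3.0269, 2.7691, -4.0778)
step 5: θ'=-5.3278 (R=1.6000) → pose (-3.0089, 0.8969, -5.3278)
step 6: θ'=-5.3278 (straight) → pose (-2.5760, 1.5093, -5.3278)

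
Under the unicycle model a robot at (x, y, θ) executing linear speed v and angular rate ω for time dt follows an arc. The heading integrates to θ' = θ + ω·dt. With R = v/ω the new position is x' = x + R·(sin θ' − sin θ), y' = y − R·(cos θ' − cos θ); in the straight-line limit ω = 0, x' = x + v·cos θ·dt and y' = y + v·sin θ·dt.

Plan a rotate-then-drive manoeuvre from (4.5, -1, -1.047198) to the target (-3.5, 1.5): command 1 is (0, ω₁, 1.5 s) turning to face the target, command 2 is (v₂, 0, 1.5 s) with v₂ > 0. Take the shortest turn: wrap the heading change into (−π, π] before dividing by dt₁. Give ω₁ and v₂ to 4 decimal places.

ω₁ = -1.5982, v₂ = 5.5877

heading to target = atan2(1.5−-1, -3.5−4.5) = 2.8387
Δθ = wrap(2.8387 − -1.0472) = -2.3973; ω₁ = Δθ/dt₁ = -1.5982
distance = √((-3.5−4.5)² + (1.5−-1)²) = 8.3815; v₂ = distance/dt₂ = 5.5877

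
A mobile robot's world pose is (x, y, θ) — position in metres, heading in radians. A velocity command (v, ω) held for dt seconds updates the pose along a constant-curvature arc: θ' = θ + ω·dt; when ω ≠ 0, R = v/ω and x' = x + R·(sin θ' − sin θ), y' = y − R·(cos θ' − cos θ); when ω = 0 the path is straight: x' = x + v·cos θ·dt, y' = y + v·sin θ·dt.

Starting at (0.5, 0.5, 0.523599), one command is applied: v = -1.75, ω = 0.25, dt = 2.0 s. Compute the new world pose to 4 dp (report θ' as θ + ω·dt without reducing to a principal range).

θ' = 0.5236 + 0.25·2.0 = 1.0236
R = v/ω = -1.75/0.25 = -7.0000
x' = 0.5 + -7.0000·(sin 1.0236 − sin 0.5236) = -1.9779
y' = 0.5 − -7.0000·(cos 1.0236 − cos 0.5236) = -1.9201

(-1.9779, -1.9201, 1.0236)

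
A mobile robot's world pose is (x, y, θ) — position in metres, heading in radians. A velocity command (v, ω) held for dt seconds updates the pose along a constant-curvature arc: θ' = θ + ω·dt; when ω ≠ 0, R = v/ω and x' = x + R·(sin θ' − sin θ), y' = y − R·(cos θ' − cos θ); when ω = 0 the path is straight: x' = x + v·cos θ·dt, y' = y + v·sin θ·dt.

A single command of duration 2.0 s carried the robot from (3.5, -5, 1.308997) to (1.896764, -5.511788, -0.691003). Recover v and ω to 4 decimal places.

Δθ = -0.691003 − 1.308997 = -2.000000
ω = Δθ/dt = -2.000000/2.0 = -1.0000
R = Δx/(sin θ' − sin θ) = 1.0000
v = R·ω = 1.0000·-1.0000 = -1.0000

v = -1.0000, ω = -1.0000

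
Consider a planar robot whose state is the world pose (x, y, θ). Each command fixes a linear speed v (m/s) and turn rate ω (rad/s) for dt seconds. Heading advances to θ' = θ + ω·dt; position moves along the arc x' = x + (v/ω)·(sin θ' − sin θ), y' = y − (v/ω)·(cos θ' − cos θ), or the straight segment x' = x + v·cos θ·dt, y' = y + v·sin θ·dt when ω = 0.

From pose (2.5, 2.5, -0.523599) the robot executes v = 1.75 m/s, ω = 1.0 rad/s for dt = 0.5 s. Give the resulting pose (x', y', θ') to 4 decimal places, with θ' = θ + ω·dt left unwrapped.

θ' = -0.5236 + 1.0·0.5 = -0.0236
R = v/ω = 1.75/1.0 = 1.7500
x' = 2.5 + 1.7500·(sin -0.0236 − sin -0.5236) = 3.3337
y' = 2.5 − 1.7500·(cos -0.0236 − cos -0.5236) = 2.2660

(3.3337, 2.2660, -0.0236)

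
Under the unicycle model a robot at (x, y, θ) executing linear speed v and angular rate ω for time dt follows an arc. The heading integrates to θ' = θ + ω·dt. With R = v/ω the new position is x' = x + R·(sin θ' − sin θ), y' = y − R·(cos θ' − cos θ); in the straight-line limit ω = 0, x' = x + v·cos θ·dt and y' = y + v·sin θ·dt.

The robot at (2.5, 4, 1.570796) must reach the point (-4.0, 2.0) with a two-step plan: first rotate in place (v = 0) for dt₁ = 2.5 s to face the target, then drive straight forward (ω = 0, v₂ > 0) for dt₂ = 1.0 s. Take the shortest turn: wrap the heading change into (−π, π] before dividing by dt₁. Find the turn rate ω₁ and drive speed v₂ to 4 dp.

ω₁ = 0.7477, v₂ = 6.8007

heading to target = atan2(2−4, -4−2.5) = -2.8431
Δθ = wrap(-2.8431 − 1.5708) = 1.8693; ω₁ = Δθ/dt₁ = 0.7477
distance = √((-4−2.5)² + (2−4)²) = 6.8007; v₂ = distance/dt₂ = 6.8007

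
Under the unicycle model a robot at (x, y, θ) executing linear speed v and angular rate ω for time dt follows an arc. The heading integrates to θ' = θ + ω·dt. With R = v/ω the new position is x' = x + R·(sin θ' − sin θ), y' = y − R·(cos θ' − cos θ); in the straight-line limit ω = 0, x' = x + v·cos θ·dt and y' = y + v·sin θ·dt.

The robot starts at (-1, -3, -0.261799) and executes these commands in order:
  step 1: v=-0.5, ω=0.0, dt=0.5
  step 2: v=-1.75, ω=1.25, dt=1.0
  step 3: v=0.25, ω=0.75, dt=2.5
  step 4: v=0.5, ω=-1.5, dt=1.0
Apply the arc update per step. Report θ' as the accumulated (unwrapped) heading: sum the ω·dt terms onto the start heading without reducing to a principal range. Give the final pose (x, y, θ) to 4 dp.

step 1: θ'=-0.2618 (straight) → pose (-1.2415, -2.9353, -0.2618)
step 2: θ'=0.9882 (R=-1.4000) → pose (-2.7729, -3.5173, 0.9882)
step 3: θ'=2.8632 (R=0.3333) → pose (-2.9596, -3.0134, 2.8632)
step 4: θ'=1.3632 (R=-0.3333) → pose (-3.1942, -2.6242, 1.3632)

(-3.1942, -2.6242, 1.3632)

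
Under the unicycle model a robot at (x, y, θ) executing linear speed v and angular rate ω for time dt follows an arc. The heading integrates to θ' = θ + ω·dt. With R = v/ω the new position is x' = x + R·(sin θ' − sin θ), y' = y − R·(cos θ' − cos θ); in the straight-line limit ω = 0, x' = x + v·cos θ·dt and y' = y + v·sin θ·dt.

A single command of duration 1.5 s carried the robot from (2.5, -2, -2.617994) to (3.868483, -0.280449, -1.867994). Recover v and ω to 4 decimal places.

v = -1.5000, ω = 0.5000

Δθ = -1.867994 − -2.617994 = 0.750000
ω = Δθ/dt = 0.750000/1.5 = 0.5000
R = −Δy/(cos θ' − cos θ) = -3.0000
v = R·ω = -3.0000·0.5000 = -1.5000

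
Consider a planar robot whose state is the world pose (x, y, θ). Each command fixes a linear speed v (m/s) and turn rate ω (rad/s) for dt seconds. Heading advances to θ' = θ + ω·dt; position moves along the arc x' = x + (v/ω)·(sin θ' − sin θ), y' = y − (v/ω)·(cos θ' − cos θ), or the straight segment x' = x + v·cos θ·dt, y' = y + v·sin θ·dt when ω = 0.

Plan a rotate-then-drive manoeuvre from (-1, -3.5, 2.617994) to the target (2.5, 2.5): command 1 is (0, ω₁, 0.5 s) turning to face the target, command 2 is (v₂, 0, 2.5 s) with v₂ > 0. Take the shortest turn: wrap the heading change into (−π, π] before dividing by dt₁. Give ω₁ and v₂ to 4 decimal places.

heading to target = atan2(2.5−-3.5, 2.5−-1) = 1.0427
Δθ = wrap(1.0427 − 2.6180) = -1.5753; ω₁ = Δθ/dt₁ = -3.1505
distance = √((2.5−-1)² + (2.5−-3.5)²) = 6.9462; v₂ = distance/dt₂ = 2.7785

ω₁ = -3.1505, v₂ = 2.7785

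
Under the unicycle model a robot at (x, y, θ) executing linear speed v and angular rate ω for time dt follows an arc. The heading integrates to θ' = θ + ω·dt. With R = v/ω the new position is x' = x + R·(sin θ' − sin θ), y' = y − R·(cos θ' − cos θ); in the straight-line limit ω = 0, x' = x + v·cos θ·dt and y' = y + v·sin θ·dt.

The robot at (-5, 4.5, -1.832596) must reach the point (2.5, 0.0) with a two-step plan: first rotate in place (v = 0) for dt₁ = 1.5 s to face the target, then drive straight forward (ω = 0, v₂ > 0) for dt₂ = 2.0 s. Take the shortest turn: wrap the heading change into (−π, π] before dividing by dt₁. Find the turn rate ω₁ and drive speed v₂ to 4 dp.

heading to target = atan2(0−4.5, 2.5−-5) = -0.5404
Δθ = wrap(-0.5404 − -1.8326) = 1.2922; ω₁ = Δθ/dt₁ = 0.8615
distance = √((2.5−-5)² + (0−4.5)²) = 8.7464; v₂ = distance/dt₂ = 4.3732

ω₁ = 0.8615, v₂ = 4.3732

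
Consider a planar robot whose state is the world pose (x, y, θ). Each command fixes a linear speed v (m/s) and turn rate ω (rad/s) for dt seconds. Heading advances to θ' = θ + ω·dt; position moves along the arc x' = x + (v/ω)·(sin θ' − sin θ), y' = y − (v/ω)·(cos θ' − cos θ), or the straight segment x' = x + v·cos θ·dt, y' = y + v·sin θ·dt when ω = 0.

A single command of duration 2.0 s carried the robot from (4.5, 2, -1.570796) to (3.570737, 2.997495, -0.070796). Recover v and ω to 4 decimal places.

Δθ = -0.070796 − -1.570796 = 1.500000
ω = Δθ/dt = 1.500000/2.0 = 0.7500
R = −Δy/(cos θ' − cos θ) = -1.0000
v = R·ω = -1.0000·0.7500 = -0.7500

v = -0.7500, ω = 0.7500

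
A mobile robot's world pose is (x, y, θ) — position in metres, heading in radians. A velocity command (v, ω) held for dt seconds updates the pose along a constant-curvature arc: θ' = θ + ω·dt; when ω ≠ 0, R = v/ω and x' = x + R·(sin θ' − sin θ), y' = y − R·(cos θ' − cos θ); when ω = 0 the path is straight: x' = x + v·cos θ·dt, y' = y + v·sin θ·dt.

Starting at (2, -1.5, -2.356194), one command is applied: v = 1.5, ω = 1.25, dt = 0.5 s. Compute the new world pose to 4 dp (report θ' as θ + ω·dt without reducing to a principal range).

θ' = -2.3562 + 1.25·0.5 = -1.7312
R = v/ω = 1.5/1.25 = 1.2000
x' = 2 + 1.2000·(sin -1.7312 − sin -2.3562) = 1.6639
y' = -1.5 − 1.2000·(cos -1.7312 − cos -2.3562) = -2.1569

(1.6639, -2.1569, -1.7312)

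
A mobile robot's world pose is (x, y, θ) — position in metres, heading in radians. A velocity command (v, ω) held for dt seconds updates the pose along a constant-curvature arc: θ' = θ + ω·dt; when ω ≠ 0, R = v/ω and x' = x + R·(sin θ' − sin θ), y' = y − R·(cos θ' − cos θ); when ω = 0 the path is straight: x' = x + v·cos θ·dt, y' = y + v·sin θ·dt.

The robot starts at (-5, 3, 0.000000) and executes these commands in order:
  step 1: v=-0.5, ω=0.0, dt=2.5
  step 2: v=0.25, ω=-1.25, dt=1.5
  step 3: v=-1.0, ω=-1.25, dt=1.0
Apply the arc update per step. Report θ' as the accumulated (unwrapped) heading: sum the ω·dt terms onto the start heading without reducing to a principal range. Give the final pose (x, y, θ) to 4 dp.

step 1: θ'=0.0000 (straight) → pose (-6.2500, 3.0000, 0.0000)
step 2: θ'=-1.8750 (R=-0.2000) → pose (-6.0592, 2.7401, -1.8750)
step 3: θ'=-3.1250 (R=0.8000) → pose (-5.3092, 3.3004, -3.1250)

(-5.3092, 3.3004, -3.1250)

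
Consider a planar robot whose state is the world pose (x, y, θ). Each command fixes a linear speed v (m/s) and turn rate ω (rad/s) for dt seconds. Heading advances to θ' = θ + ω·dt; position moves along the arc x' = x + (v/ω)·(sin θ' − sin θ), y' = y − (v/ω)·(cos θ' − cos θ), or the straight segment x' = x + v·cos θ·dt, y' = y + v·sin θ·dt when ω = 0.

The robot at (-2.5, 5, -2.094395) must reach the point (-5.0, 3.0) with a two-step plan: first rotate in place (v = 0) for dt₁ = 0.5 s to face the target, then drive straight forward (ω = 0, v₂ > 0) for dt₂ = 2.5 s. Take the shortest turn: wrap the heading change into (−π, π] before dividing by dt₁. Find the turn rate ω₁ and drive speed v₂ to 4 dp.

heading to target = atan2(3−5, -5−-2.5) = -2.4669
Δθ = wrap(-2.4669 − -2.0944) = -0.3725; ω₁ = Δθ/dt₁ = -0.7449
distance = √((-5−-2.5)² + (3−5)²) = 3.2016; v₂ = distance/dt₂ = 1.2806

ω₁ = -0.7449, v₂ = 1.2806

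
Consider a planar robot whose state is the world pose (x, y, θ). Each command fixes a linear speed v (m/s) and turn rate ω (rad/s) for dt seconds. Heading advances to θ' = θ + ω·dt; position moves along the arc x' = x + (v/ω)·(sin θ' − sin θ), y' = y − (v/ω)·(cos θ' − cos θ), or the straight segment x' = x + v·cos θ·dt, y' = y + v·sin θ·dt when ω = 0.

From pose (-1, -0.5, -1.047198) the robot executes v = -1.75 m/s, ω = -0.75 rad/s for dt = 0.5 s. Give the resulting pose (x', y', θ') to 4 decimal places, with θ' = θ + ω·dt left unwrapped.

(-1.2869, 0.3212, -1.4222)

θ' = -1.0472 + -0.75·0.5 = -1.4222
R = v/ω = -1.75/-0.75 = 2.3333
x' = -1 + 2.3333·(sin -1.4222 − sin -1.0472) = -1.2869
y' = -0.5 − 2.3333·(cos -1.4222 − cos -1.0472) = 0.3212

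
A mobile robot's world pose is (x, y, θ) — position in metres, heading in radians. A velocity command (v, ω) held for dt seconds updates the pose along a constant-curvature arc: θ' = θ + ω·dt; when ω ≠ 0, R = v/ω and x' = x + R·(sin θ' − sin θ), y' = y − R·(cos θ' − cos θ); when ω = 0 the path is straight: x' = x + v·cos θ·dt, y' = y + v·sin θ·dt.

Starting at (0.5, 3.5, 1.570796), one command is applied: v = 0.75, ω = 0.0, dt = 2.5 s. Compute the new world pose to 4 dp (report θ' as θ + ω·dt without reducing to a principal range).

(0.5000, 5.3750, 1.5708)

θ' = 1.5708 + 0.0·2.5 = 1.5708
ω = 0 → straight: x' = 0.5 + 0.75·cos(1.5708)·2.5 = 0.5000
y' = 3.5 + 0.75·sin(1.5708)·2.5 = 5.3750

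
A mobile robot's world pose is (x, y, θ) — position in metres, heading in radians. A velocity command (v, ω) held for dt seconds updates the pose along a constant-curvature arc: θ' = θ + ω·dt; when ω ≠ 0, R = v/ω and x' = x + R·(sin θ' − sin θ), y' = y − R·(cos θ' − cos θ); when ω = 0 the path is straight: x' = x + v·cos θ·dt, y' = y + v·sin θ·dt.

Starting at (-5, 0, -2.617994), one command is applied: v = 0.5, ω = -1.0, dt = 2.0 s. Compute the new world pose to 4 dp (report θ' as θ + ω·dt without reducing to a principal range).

θ' = -2.6180 + -1.0·2.0 = -4.6180
R = v/ω = 0.5/-1.0 = -0.5000
x' = -5 + -0.5000·(sin -4.6180 − sin -2.6180) = -5.7478
y' = 0 − -0.5000·(cos -4.6180 − cos -2.6180) = 0.3859

(-5.7478, 0.3859, -4.6180)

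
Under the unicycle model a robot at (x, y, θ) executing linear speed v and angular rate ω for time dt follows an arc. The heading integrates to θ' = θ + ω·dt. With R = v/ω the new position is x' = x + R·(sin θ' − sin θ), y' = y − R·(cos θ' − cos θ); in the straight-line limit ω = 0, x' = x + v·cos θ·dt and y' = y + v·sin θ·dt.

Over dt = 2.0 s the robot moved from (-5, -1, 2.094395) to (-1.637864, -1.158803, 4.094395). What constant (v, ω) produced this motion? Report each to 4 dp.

v = -2.0000, ω = 1.0000

Δθ = 4.094395 − 2.094395 = 2.000000
ω = Δθ/dt = 2.000000/2.0 = 1.0000
R = Δx/(sin θ' − sin θ) = -2.0000
v = R·ω = -2.0000·1.0000 = -2.0000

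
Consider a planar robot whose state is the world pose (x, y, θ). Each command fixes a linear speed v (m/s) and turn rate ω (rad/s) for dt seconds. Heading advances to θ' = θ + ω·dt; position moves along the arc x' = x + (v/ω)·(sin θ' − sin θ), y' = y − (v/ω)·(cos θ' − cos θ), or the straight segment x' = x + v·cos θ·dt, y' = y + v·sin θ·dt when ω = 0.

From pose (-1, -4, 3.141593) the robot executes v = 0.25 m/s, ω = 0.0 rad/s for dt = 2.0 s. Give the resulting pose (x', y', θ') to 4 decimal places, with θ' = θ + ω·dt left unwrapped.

θ' = 3.1416 + 0.0·2.0 = 3.1416
ω = 0 → straight: x' = -1 + 0.25·cos(3.1416)·2.0 = -1.5000
y' = -4 + 0.25·sin(3.1416)·2.0 = -4.0000

(-1.5000, -4.0000, 3.1416)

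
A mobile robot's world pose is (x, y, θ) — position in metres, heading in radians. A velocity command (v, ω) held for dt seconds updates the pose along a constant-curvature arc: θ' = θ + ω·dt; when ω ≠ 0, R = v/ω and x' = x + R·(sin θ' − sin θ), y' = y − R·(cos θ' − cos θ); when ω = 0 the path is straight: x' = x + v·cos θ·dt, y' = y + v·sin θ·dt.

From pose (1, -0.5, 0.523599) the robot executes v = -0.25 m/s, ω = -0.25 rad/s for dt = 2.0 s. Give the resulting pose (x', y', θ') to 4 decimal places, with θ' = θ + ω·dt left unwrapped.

(0.5236, -0.6337, 0.0236)

θ' = 0.5236 + -0.25·2.0 = 0.0236
R = v/ω = -0.25/-0.25 = 1.0000
x' = 1 + 1.0000·(sin 0.0236 − sin 0.5236) = 0.5236
y' = -0.5 − 1.0000·(cos 0.0236 − cos 0.5236) = -0.6337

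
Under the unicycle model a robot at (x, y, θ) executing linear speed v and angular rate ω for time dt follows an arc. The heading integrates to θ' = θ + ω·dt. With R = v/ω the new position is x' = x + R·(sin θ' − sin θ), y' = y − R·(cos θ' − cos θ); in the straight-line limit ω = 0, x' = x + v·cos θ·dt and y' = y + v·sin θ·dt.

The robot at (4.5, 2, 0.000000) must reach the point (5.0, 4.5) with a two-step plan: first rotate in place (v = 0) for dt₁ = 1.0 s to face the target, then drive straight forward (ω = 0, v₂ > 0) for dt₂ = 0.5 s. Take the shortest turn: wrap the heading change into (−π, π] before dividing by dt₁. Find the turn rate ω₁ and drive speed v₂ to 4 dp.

ω₁ = 1.3734, v₂ = 5.0990

heading to target = atan2(4.5−2, 5−4.5) = 1.3734
Δθ = wrap(1.3734 − 0.0000) = 1.3734; ω₁ = Δθ/dt₁ = 1.3734
distance = √((5−4.5)² + (4.5−2)²) = 2.5495; v₂ = distance/dt₂ = 5.0990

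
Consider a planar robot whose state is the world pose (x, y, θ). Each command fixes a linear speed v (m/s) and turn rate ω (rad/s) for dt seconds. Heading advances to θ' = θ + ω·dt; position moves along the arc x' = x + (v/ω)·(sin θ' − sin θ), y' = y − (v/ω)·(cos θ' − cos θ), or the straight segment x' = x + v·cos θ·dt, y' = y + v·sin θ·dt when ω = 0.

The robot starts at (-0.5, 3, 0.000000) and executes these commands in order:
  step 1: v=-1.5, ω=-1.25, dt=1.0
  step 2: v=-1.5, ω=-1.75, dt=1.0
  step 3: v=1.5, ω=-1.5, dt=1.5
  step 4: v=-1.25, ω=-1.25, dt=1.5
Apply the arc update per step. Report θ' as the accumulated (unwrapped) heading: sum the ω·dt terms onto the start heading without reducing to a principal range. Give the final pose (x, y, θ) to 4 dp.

(-3.5512, 6.2885, -7.1250)

step 1: θ'=-1.2500 (R=1.2000) → pose (-1.6388, 3.8216, -1.2500)
step 2: θ'=-3.0000 (R=0.8571) → pose (-0.9463, 4.9405, -3.0000)
step 3: θ'=-5.2500 (R=-1.0000) → pose (-1.9464, 6.4425, -5.2500)
step 4: θ'=-7.1250 (R=1.0000) → pose (-3.5512, 6.2885, -7.1250)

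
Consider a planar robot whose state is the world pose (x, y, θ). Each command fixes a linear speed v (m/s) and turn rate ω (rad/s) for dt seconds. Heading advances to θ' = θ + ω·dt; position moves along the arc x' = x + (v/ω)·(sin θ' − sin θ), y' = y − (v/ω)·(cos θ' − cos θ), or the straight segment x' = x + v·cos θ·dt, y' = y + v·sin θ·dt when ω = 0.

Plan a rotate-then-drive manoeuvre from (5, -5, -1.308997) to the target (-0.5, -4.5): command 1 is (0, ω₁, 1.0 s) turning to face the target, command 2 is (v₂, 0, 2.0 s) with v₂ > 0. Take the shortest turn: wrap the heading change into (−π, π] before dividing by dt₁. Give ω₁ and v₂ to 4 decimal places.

ω₁ = -1.9233, v₂ = 2.7613

heading to target = atan2(-4.5−-5, -0.5−5) = 3.0509
Δθ = wrap(3.0509 − -1.3090) = -1.9233; ω₁ = Δθ/dt₁ = -1.9233
distance = √((-0.5−5)² + (-4.5−-5)²) = 5.5227; v₂ = distance/dt₂ = 2.7613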